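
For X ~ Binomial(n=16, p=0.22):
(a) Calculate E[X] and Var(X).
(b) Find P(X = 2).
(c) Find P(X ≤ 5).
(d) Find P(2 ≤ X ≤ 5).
(a) E[X] = 3.5200, Var(X) = 2.7456
(b) P(X = 2) = 0.179205
(c) P(X ≤ 5) = 0.881155
(d) P(2 ≤ X ≤ 5) = 0.777668

We have X ~ Binomial(n=16, p=0.22).

(a) Moments:
E[X] = 3.5200
Var(X) = 2.7456
σ = √Var(X) = 1.6570

(b) Point probability using PMF:
P(X = 2) = 0.179205

(c) Cumulative probability using CDF:
P(X ≤ 5) = F(5) = 0.881155

(d) Range probability:
P(2 ≤ X ≤ 5) = P(X ≤ 5) - P(X ≤ 1)
                   = F(5) - F(1)
                   = 0.881155 - 0.103487
                   = 0.777668

This means approximately 77.8% of outcomes fall in the interval [2, 5].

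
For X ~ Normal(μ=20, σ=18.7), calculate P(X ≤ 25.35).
0.612598

We have X ~ Normal(μ=20, σ=18.7).

The CDF gives us P(X ≤ k).

Using the CDF:
P(X ≤ 25.35) = 0.612598

This means there's approximately a 61.3% chance that X is at most 25.35.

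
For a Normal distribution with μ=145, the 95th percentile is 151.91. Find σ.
σ = 4.2010

For X ~ Normal(μ, σ), the p-th percentile satisfies x = μ + z_p × σ,
where z_p = Φ⁻¹(p) is the standard normal quantile.

Step 1: z_{0.95} = Φ⁻¹(0.95) = 1.6449

Step 2: Solve for σ:
151.91 = 145 + 1.6449 × σ
σ = (151.91 - 145) / 1.6449
σ = 6.91 / 1.6449
σ = 4.2010

Verification: μ + z × σ = 145 + 1.6449 × 4.2010 = 151.91 ✓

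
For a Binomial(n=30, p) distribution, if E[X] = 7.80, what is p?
p = 0.26

For a Binomial(n, p) distribution:
E[X] = n × p

Given n = 30 and E[X] = 7.80:
7.80 = 30 × p
p = 7.80 / 30 = 0.26

Verification: Binomial(30, 0.26) has E[X] = 7.80 ✓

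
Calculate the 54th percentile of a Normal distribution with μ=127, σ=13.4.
128.3458

We have X ~ Normal(μ=127, σ=13.4).

We want to find x such that P(X ≤ x) = 0.54.

This is the 54th percentile, which means 54% of values fall below this point.

Using the inverse CDF (quantile function):
x = F⁻¹(0.54) = 128.3458

Verification: P(X ≤ 128.3458) = 0.54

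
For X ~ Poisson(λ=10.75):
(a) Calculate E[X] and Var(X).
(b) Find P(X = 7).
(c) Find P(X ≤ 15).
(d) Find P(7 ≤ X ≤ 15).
(a) E[X] = 10.7500, Var(X) = 10.7500
(b) P(X = 7) = 0.070593
(c) P(X ≤ 15) = 0.920130
(d) P(7 ≤ X ≤ 15) = 0.830641

We have X ~ Poisson(λ=10.75).

(a) Moments:
E[X] = 10.7500
Var(X) = 10.7500
σ = √Var(X) = 3.2787

(b) Point probability using PMF:
P(X = 7) = 0.070593

(c) Cumulative probability using CDF:
P(X ≤ 15) = F(15) = 0.920130

(d) Range probability:
P(7 ≤ X ≤ 15) = P(X ≤ 15) - P(X ≤ 6)
                   = F(15) - F(6)
                   = 0.920130 - 0.089489
                   = 0.830641

This means approximately 83.1% of outcomes fall in the interval [7, 15].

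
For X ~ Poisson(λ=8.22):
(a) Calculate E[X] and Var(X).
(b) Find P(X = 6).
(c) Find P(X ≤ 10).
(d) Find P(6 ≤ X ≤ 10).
(a) E[X] = 8.2200, Var(X) = 8.2200
(b) P(X = 6) = 0.115345
(c) P(X ≤ 10) = 0.793465
(d) P(6 ≤ X ≤ 10) = 0.621561

We have X ~ Poisson(λ=8.22).

(a) Moments:
E[X] = 8.2200
Var(X) = 8.2200
σ = √Var(X) = 2.8671

(b) Point probability using PMF:
P(X = 6) = 0.115345

(c) Cumulative probability using CDF:
P(X ≤ 10) = F(10) = 0.793465

(d) Range probability:
P(6 ≤ X ≤ 10) = P(X ≤ 10) - P(X ≤ 5)
                   = F(10) - F(5)
                   = 0.793465 - 0.171904
                   = 0.621561

This means approximately 62.2% of outcomes fall in the interval [6, 10].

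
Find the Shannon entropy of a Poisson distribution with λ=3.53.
2.0198 nats

We have X ~ Poisson(λ=3.53).

The Shannon entropy measures the uncertainty or information content of the distribution.

For a Poisson distribution with λ=3.53:
H(X) = 2.0198 nats

(In bits, this would be 2.9139 bits.)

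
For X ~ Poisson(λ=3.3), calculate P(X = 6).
0.066158

We have X ~ Poisson(λ=3.3).

For a Poisson distribution, the PMF gives us the probability of each outcome.

Using the PMF formula:
P(X = 6) = 0.066158

Rounded to 4 decimal places: 0.0662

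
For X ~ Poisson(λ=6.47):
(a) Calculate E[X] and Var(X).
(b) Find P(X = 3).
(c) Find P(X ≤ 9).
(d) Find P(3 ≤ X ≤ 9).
(a) E[X] = 6.4700, Var(X) = 6.4700
(b) P(X = 3) = 0.069932
(c) P(X ≤ 9) = 0.879944
(d) P(3 ≤ X ≤ 9) = 0.835945

We have X ~ Poisson(λ=6.47).

(a) Moments:
E[X] = 6.4700
Var(X) = 6.4700
σ = √Var(X) = 2.5436

(b) Point probability using PMF:
P(X = 3) = 0.069932

(c) Cumulative probability using CDF:
P(X ≤ 9) = F(9) = 0.879944

(d) Range probability:
P(3 ≤ X ≤ 9) = P(X ≤ 9) - P(X ≤ 2)
                   = F(9) - F(2)
                   = 0.879944 - 0.043999
                   = 0.835945

This means approximately 83.6% of outcomes fall in the interval [3, 9].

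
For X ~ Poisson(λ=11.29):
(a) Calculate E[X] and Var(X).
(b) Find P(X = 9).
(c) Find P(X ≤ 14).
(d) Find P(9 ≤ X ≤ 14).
(a) E[X] = 11.2900, Var(X) = 11.2900
(b) P(X = 9) = 0.102636
(c) P(X ≤ 14) = 0.832125
(d) P(9 ≤ X ≤ 14) = 0.624876

We have X ~ Poisson(λ=11.29).

(a) Moments:
E[X] = 11.2900
Var(X) = 11.2900
σ = √Var(X) = 3.3601

(b) Point probability using PMF:
P(X = 9) = 0.102636

(c) Cumulative probability using CDF:
P(X ≤ 14) = F(14) = 0.832125

(d) Range probability:
P(9 ≤ X ≤ 14) = P(X ≤ 14) - P(X ≤ 8)
                   = F(14) - F(8)
                   = 0.832125 - 0.207249
                   = 0.624876

This means approximately 62.5% of outcomes fall in the interval [9, 14].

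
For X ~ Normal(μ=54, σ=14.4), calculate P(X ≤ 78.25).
0.953912

We have X ~ Normal(μ=54, σ=14.4).

The CDF gives us P(X ≤ k).

Using the CDF:
P(X ≤ 78.25) = 0.953912

This means there's approximately a 95.4% chance that X is at most 78.25.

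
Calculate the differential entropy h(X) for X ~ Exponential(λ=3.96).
-0.3762 nats

We have X ~ Exponential(λ=3.96).

The differential entropy measures the uncertainty or information content of the distribution.

For an Exponential distribution with λ=3.96:
h(X) = -0.3762 nats

(In bits, this would be -0.5428 bits.)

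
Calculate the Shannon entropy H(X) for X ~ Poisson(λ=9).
2.5077 nats

We have X ~ Poisson(λ=9).

The Shannon entropy measures the uncertainty or information content of the distribution.

For a Poisson distribution with λ=9:
H(X) = 2.5077 nats

(In bits, this would be 3.6178 bits.)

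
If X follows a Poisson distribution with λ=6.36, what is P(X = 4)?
0.117897

We have X ~ Poisson(λ=6.36).

For a Poisson distribution, the PMF gives us the probability of each outcome.

Using the PMF formula:
P(X = 4) = 0.117897

Rounded to 4 decimal places: 0.1179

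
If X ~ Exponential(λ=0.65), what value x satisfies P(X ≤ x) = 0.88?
3.2619

We have X ~ Exponential(λ=0.65).

We want to find x such that P(X ≤ x) = 0.88.

This is the 88th percentile, which means 88% of values fall below this point.

Using the inverse CDF (quantile function):
x = F⁻¹(0.88) = 3.2619

Verification: P(X ≤ 3.2619) = 0.88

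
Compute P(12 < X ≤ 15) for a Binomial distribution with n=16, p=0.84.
0.692540

We have X ~ Binomial(n=16, p=0.84).

To find P(12 < X ≤ 15), we use:
P(12 < X ≤ 15) = P(X ≤ 15) - P(X ≤ 12)
                 = F(15) - F(12)
                 = 0.938558 - 0.246018
                 = 0.692540

So there's approximately a 69.3% chance that X falls in this range.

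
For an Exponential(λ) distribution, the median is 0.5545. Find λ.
λ = 1.2500

For X ~ Exponential(λ), the CDF is F(x) = 1 - e^(-λx).
The median m satisfies F(m) = 0.5:
1 - e^(-λm) = 0.5
e^(-λm) = 0.5
λm = ln(2)
m = ln(2) / λ

Given m = 0.5545:
λ = ln(2) / 0.5545 = 0.693147 / 0.5545 = 1.2500

Verification: ln(2) / 1.2500 = 0.5545 ✓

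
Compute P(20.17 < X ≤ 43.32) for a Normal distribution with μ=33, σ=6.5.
0.919622

We have X ~ Normal(μ=33, σ=6.5).

To find P(20.17 < X ≤ 43.32), we use:
P(20.17 < X ≤ 43.32) = P(X ≤ 43.32) - P(X ≤ 20.17)
                 = F(43.32) - F(20.17)
                 = 0.943822 - 0.024200
                 = 0.919622

So there's approximately a 92.0% chance that X falls in this range.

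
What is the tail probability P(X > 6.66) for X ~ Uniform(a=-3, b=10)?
0.256923

We have X ~ Uniform(a=-3, b=10).

P(X > 6.66) = 1 - P(X ≤ 6.66)
                = 1 - F(6.66)
                = 1 - 0.743077
                = 0.256923

So there's approximately a 25.7% chance that X exceeds 6.66.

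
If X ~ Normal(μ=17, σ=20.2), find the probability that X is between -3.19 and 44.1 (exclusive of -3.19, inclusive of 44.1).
0.751359

We have X ~ Normal(μ=17, σ=20.2).

To find P(-3.19 < X ≤ 44.1), we use:
P(-3.19 < X ≤ 44.1) = P(X ≤ 44.1) - P(X ≤ -3.19)
                 = F(44.1) - F(-3.19)
                 = 0.910135 - 0.158775
                 = 0.751359

So there's approximately a 75.1% chance that X falls in this range.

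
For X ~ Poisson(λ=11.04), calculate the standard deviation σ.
3.3226

We have X ~ Poisson(λ=11.04).

For a Poisson distribution with λ=11.04:
σ = √Var(X) = 3.3226

The standard deviation is the square root of the variance.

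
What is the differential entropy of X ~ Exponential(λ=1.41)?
0.6564 nats

We have X ~ Exponential(λ=1.41).

The differential entropy measures the uncertainty or information content of the distribution.

For an Exponential distribution with λ=1.41:
h(X) = 0.6564 nats

(In bits, this would be 0.9470 bits.)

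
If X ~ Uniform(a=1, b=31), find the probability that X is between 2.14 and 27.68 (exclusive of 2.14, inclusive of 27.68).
0.851333

We have X ~ Uniform(a=1, b=31).

To find P(2.14 < X ≤ 27.68), we use:
P(2.14 < X ≤ 27.68) = P(X ≤ 27.68) - P(X ≤ 2.14)
                 = F(27.68) - F(2.14)
                 = 0.889333 - 0.038000
                 = 0.851333

So there's approximately a 85.1% chance that X falls in this range.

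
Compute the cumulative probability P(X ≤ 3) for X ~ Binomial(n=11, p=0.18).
0.880256

We have X ~ Binomial(n=11, p=0.18).

The CDF gives us P(X ≤ k).

Using the CDF:
P(X ≤ 3) = 0.880256

This means there's approximately a 88.0% chance that X is at most 3.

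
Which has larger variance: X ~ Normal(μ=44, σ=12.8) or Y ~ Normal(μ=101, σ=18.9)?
Y has larger variance (357.2100 > 163.8400)

Compute the variance for each distribution:

X ~ Normal(μ=44, σ=12.8):
Var(X) = 163.8400

Y ~ Normal(μ=101, σ=18.9):
Var(Y) = 357.2100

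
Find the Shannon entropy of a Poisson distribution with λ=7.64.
2.4238 nats

We have X ~ Poisson(λ=7.64).

The Shannon entropy measures the uncertainty or information content of the distribution.

For a Poisson distribution with λ=7.64:
H(X) = 2.4238 nats

(In bits, this would be 3.4968 bits.)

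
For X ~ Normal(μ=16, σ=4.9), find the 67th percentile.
18.1556

We have X ~ Normal(μ=16, σ=4.9).

We want to find x such that P(X ≤ x) = 0.67.

This is the 67th percentile, which means 67% of values fall below this point.

Using the inverse CDF (quantile function):
x = F⁻¹(0.67) = 18.1556

Verification: P(X ≤ 18.1556) = 0.67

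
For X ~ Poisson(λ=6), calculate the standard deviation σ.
2.4495

We have X ~ Poisson(λ=6).

For a Poisson distribution with λ=6:
σ = √Var(X) = 2.4495

The standard deviation is the square root of the variance.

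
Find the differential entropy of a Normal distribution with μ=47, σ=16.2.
4.2039 nats

We have X ~ Normal(μ=47, σ=16.2).

The differential entropy measures the uncertainty or information content of the distribution.

For a Normal distribution with μ=47, σ=16.2:
h(X) = 4.2039 nats

(In bits, this would be 6.0650 bits.)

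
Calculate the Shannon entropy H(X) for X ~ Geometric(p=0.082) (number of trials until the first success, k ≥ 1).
3.4589 nats

We have X ~ Geometric(p=0.082) (number of trials until the first success, k ≥ 1).

The Shannon entropy measures the uncertainty or information content of the distribution.

For a Geometric distribution with p=0.082 (number of trials until the first success, k ≥ 1):
H(X) = 3.4589 nats

(In bits, this would be 4.9901 bits.)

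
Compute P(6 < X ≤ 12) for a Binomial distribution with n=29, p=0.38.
0.679604

We have X ~ Binomial(n=29, p=0.38).

To find P(6 < X ≤ 12), we use:
P(6 < X ≤ 12) = P(X ≤ 12) - P(X ≤ 6)
                 = F(12) - F(6)
                 = 0.717571 - 0.037967
                 = 0.679604

So there's approximately a 68.0% chance that X falls in this range.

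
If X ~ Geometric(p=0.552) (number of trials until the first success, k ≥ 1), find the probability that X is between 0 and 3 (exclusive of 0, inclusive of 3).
0.910085

We have X ~ Geometric(p=0.552) (number of trials until the first success, k ≥ 1).

To find P(0 < X ≤ 3), we use:
P(0 < X ≤ 3) = P(X ≤ 3) - P(X ≤ 0)
                 = F(3) - F(0)
                 = 0.910085 - 0.000000
                 = 0.910085

So there's approximately a 91.0% chance that X falls in this range.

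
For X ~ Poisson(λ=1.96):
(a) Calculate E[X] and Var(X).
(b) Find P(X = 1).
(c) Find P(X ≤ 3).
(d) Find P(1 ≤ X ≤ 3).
(a) E[X] = 1.9600, Var(X) = 1.9600
(b) P(X = 1) = 0.276083
(c) P(X ≤ 3) = 0.864268
(d) P(1 ≤ X ≤ 3) = 0.723410

We have X ~ Poisson(λ=1.96).

(a) Moments:
E[X] = 1.9600
Var(X) = 1.9600
σ = √Var(X) = 1.4000

(b) Point probability using PMF:
P(X = 1) = 0.276083

(c) Cumulative probability using CDF:
P(X ≤ 3) = F(3) = 0.864268

(d) Range probability:
P(1 ≤ X ≤ 3) = P(X ≤ 3) - P(X ≤ 0)
                   = F(3) - F(0)
                   = 0.864268 - 0.140858
                   = 0.723410

This means approximately 72.3% of outcomes fall in the interval [1, 3].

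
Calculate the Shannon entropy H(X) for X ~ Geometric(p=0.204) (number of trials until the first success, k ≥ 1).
2.4799 nats

We have X ~ Geometric(p=0.204) (number of trials until the first success, k ≥ 1).

The Shannon entropy measures the uncertainty or information content of the distribution.

For a Geometric distribution with p=0.204 (number of trials until the first success, k ≥ 1):
H(X) = 2.4799 nats

(In bits, this would be 3.5777 bits.)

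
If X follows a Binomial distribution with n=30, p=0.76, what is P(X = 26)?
0.072415

We have X ~ Binomial(n=30, p=0.76).

For a Binomial distribution, the PMF gives us the probability of each outcome.

Using the PMF formula:
P(X = 26) = 0.072415

Rounded to 4 decimal places: 0.0724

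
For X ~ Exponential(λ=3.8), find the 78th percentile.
0.3985

We have X ~ Exponential(λ=3.8).

We want to find x such that P(X ≤ x) = 0.78.

This is the 78th percentile, which means 78% of values fall below this point.

Using the inverse CDF (quantile function):
x = F⁻¹(0.78) = 0.3985

Verification: P(X ≤ 0.3985) = 0.78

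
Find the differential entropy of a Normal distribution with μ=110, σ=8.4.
3.5472 nats

We have X ~ Normal(μ=110, σ=8.4).

The differential entropy measures the uncertainty or information content of the distribution.

For a Normal distribution with μ=110, σ=8.4:
h(X) = 3.5472 nats

(In bits, this would be 5.1175 bits.)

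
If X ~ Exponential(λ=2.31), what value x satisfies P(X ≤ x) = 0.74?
0.5831

We have X ~ Exponential(λ=2.31).

We want to find x such that P(X ≤ x) = 0.74.

This is the 74th percentile, which means 74% of values fall below this point.

Using the inverse CDF (quantile function):
x = F⁻¹(0.74) = 0.5831

Verification: P(X ≤ 0.5831) = 0.74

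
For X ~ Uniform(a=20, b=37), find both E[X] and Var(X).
E[X] = 28.5000, Var(X) = 24.0833

We have X ~ Uniform(a=20, b=37).

For a Uniform distribution with a=20, b=37:

Expected value:
E[X] = 28.5000

Variance:
Var(X) = 24.0833

Standard deviation:
σ = √Var(X) = 4.9075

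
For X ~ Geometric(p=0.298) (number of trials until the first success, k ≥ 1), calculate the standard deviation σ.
2.8116

We have X ~ Geometric(p=0.298) (number of trials until the first success, k ≥ 1).

For a Geometric distribution with p=0.298 (number of trials until the first success, k ≥ 1):
σ = √Var(X) = 2.8116

The standard deviation is the square root of the variance.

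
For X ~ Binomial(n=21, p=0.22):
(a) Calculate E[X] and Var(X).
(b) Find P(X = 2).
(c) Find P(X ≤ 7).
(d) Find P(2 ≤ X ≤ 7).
(a) E[X] = 4.6200, Var(X) = 3.6036
(b) P(X = 2) = 0.090545
(c) P(X ≤ 7) = 0.929525
(d) P(2 ≤ X ≤ 7) = 0.892003

We have X ~ Binomial(n=21, p=0.22).

(a) Moments:
E[X] = 4.6200
Var(X) = 3.6036
σ = √Var(X) = 1.8983

(b) Point probability using PMF:
P(X = 2) = 0.090545

(c) Cumulative probability using CDF:
P(X ≤ 7) = F(7) = 0.929525

(d) Range probability:
P(2 ≤ X ≤ 7) = P(X ≤ 7) - P(X ≤ 1)
                   = F(7) - F(1)
                   = 0.929525 - 0.037522
                   = 0.892003

This means approximately 89.2% of outcomes fall in the interval [2, 7].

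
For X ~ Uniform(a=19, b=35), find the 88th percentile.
33.0800

We have X ~ Uniform(a=19, b=35).

We want to find x such that P(X ≤ x) = 0.88.

This is the 88th percentile, which means 88% of values fall below this point.

Using the inverse CDF (quantile function):
x = F⁻¹(0.88) = 33.0800

Verification: P(X ≤ 33.0800) = 0.88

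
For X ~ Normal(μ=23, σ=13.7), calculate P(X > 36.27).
0.166369

We have X ~ Normal(μ=23, σ=13.7).

P(X > 36.27) = 1 - P(X ≤ 36.27)
                = 1 - F(36.27)
                = 1 - 0.833631
                = 0.166369

So there's approximately a 16.6% chance that X exceeds 36.27.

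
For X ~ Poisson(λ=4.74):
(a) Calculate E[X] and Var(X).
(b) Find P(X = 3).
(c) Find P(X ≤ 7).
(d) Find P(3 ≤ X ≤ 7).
(a) E[X] = 4.7400, Var(X) = 4.7400
(b) P(X = 3) = 0.155106
(c) P(X ≤ 7) = 0.892338
(d) P(3 ≤ X ≤ 7) = 0.744010

We have X ~ Poisson(λ=4.74).

(a) Moments:
E[X] = 4.7400
Var(X) = 4.7400
σ = √Var(X) = 2.1772

(b) Point probability using PMF:
P(X = 3) = 0.155106

(c) Cumulative probability using CDF:
P(X ≤ 7) = F(7) = 0.892338

(d) Range probability:
P(3 ≤ X ≤ 7) = P(X ≤ 7) - P(X ≤ 2)
                   = F(7) - F(2)
                   = 0.892338 - 0.148328
                   = 0.744010

This means approximately 74.4% of outcomes fall in the interval [3, 7].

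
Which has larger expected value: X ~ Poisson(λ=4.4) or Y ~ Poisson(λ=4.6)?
Y has larger mean (4.6000 > 4.4000)

Compute the expected value for each distribution:

X ~ Poisson(λ=4.4):
E[X] = 4.4000

Y ~ Poisson(λ=4.6):
E[Y] = 4.6000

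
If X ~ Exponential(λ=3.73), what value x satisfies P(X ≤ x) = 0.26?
0.0807

We have X ~ Exponential(λ=3.73).

We want to find x such that P(X ≤ x) = 0.26.

This is the 26th percentile, which means 26% of values fall below this point.

Using the inverse CDF (quantile function):
x = F⁻¹(0.26) = 0.0807

Verification: P(X ≤ 0.0807) = 0.26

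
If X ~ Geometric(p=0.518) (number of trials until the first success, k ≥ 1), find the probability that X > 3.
0.111980

We have X ~ Geometric(p=0.518) (number of trials until the first success, k ≥ 1).

P(X > 3) = 1 - P(X ≤ 3)
                = 1 - F(3)
                = 1 - 0.888020
                = 0.111980

So there's approximately a 11.2% chance that X exceeds 3.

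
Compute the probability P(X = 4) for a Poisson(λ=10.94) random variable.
0.010585

We have X ~ Poisson(λ=10.94).

For a Poisson distribution, the PMF gives us the probability of each outcome.

Using the PMF formula:
P(X = 4) = 0.010585

Rounded to 4 decimal places: 0.0106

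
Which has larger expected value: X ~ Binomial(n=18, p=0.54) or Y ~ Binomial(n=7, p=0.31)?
X has larger mean (9.7200 > 2.1700)

Compute the expected value for each distribution:

X ~ Binomial(n=18, p=0.54):
E[X] = 9.7200

Y ~ Binomial(n=7, p=0.31):
E[Y] = 2.1700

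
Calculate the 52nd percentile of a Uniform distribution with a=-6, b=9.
1.8000

We have X ~ Uniform(a=-6, b=9).

We want to find x such that P(X ≤ x) = 0.52.

This is the 52nd percentile, which means 52% of values fall below this point.

Using the inverse CDF (quantile function):
x = F⁻¹(0.52) = 1.8000

Verification: P(X ≤ 1.8000) = 0.52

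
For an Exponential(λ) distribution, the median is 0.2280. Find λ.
λ = 3.0401

For X ~ Exponential(λ), the CDF is F(x) = 1 - e^(-λx).
The median m satisfies F(m) = 0.5:
1 - e^(-λm) = 0.5
e^(-λm) = 0.5
λm = ln(2)
m = ln(2) / λ

Given m = 0.2280:
λ = ln(2) / 0.2280 = 0.693147 / 0.2280 = 3.0401

Verification: ln(2) / 3.0401 = 0.2280 ✓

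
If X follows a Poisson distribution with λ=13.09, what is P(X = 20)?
0.018525

We have X ~ Poisson(λ=13.09).

For a Poisson distribution, the PMF gives us the probability of each outcome.

Using the PMF formula:
P(X = 20) = 0.018525

Rounded to 4 decimal places: 0.0185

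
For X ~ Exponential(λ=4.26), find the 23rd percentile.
0.0614

We have X ~ Exponential(λ=4.26).

We want to find x such that P(X ≤ x) = 0.23.

This is the 23rd percentile, which means 23% of values fall below this point.

Using the inverse CDF (quantile function):
x = F⁻¹(0.23) = 0.0614

Verification: P(X ≤ 0.0614) = 0.23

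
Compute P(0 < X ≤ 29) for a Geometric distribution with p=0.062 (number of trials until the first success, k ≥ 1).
0.843728

We have X ~ Geometric(p=0.062) (number of trials until the first success, k ≥ 1).

To find P(0 < X ≤ 29), we use:
P(0 < X ≤ 29) = P(X ≤ 29) - P(X ≤ 0)
                 = F(29) - F(0)
                 = 0.843728 - 0.000000
                 = 0.843728

So there's approximately a 84.4% chance that X falls in this range.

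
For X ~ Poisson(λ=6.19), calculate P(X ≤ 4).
0.260429

We have X ~ Poisson(λ=6.19).

The CDF gives us P(X ≤ k).

Using the CDF:
P(X ≤ 4) = 0.260429

This means there's approximately a 26.0% chance that X is at most 4.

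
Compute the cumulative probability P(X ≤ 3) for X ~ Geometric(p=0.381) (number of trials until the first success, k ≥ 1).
0.762823

We have X ~ Geometric(p=0.381) (number of trials until the first success, k ≥ 1).

The CDF gives us P(X ≤ k).

Using the CDF:
P(X ≤ 3) = 0.762823

This means there's approximately a 76.3% chance that X is at most 3.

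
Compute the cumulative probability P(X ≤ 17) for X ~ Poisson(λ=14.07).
0.822174

We have X ~ Poisson(λ=14.07).

The CDF gives us P(X ≤ k).

Using the CDF:
P(X ≤ 17) = 0.822174

This means there's approximately a 82.2% chance that X is at most 17.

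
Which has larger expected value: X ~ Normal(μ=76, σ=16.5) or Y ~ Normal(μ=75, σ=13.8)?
X has larger mean (76.0000 > 75.0000)

Compute the expected value for each distribution:

X ~ Normal(μ=76, σ=16.5):
E[X] = 76.0000

Y ~ Normal(μ=75, σ=13.8):
E[Y] = 75.0000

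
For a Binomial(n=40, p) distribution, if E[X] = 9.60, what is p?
p = 0.24

For a Binomial(n, p) distribution:
E[X] = n × p

Given n = 40 and E[X] = 9.60:
9.60 = 40 × p
p = 9.60 / 40 = 0.24

Verification: Binomial(40, 0.24) has E[X] = 9.60 ✓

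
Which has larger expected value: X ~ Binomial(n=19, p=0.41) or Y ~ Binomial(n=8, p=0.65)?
X has larger mean (7.7900 > 5.2000)

Compute the expected value for each distribution:

X ~ Binomial(n=19, p=0.41):
E[X] = 7.7900

Y ~ Binomial(n=8, p=0.65):
E[Y] = 5.2000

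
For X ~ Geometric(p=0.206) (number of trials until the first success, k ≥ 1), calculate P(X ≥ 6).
0.315575

We have X ~ Geometric(p=0.206) (number of trials until the first success, k ≥ 1).

For discrete distributions, P(X ≥ 6) = 1 - P(X ≤ 5).

P(X ≤ 5) = 0.684425
P(X ≥ 6) = 1 - 0.684425 = 0.315575

So there's approximately a 31.6% chance that X is at least 6.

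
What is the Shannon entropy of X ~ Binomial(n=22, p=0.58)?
2.2577 nats

We have X ~ Binomial(n=22, p=0.58).

The Shannon entropy measures the uncertainty or information content of the distribution.

For a Binomial distribution with n=22, p=0.58:
H(X) = 2.2577 nats

(In bits, this would be 3.2572 bits.)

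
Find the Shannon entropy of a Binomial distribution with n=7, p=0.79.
1.4494 nats

We have X ~ Binomial(n=7, p=0.79).

The Shannon entropy measures the uncertainty or information content of the distribution.

For a Binomial distribution with n=7, p=0.79:
H(X) = 1.4494 nats

(In bits, this would be 2.0910 bits.)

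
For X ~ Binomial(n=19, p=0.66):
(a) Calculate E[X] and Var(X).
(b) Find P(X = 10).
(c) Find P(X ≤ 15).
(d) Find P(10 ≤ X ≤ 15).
(a) E[X] = 12.5400, Var(X) = 4.2636
(b) P(X = 10) = 0.087967
(c) P(X ≤ 15) = 0.929697
(d) P(10 ≤ X ≤ 15) = 0.856421

We have X ~ Binomial(n=19, p=0.66).

(a) Moments:
E[X] = 12.5400
Var(X) = 4.2636
σ = √Var(X) = 2.0648

(b) Point probability using PMF:
P(X = 10) = 0.087967

(c) Cumulative probability using CDF:
P(X ≤ 15) = F(15) = 0.929697

(d) Range probability:
P(10 ≤ X ≤ 15) = P(X ≤ 15) - P(X ≤ 9)
                   = F(15) - F(9)
                   = 0.929697 - 0.073276
                   = 0.856421

This means approximately 85.6% of outcomes fall in the interval [10, 15].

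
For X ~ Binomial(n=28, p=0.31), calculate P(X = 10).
0.135188

We have X ~ Binomial(n=28, p=0.31).

For a Binomial distribution, the PMF gives us the probability of each outcome.

Using the PMF formula:
P(X = 10) = 0.135188

Rounded to 4 decimal places: 0.1352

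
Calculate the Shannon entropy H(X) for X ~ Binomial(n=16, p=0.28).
1.9978 nats

We have X ~ Binomial(n=16, p=0.28).

The Shannon entropy measures the uncertainty or information content of the distribution.

For a Binomial distribution with n=16, p=0.28:
H(X) = 1.9978 nats

(In bits, this would be 2.8822 bits.)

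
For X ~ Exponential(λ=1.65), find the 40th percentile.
0.3096

We have X ~ Exponential(λ=1.65).

We want to find x such that P(X ≤ x) = 0.4.

This is the 40th percentile, which means 40% of values fall below this point.

Using the inverse CDF (quantile function):
x = F⁻¹(0.4) = 0.3096

Verification: P(X ≤ 0.3096) = 0.4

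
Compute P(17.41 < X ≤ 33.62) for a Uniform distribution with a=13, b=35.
0.736818

We have X ~ Uniform(a=13, b=35).

To find P(17.41 < X ≤ 33.62), we use:
P(17.41 < X ≤ 33.62) = P(X ≤ 33.62) - P(X ≤ 17.41)
                 = F(33.62) - F(17.41)
                 = 0.937273 - 0.200455
                 = 0.736818

So there's approximately a 73.7% chance that X falls in this range.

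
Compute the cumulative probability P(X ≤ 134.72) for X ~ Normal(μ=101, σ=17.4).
0.973684

We have X ~ Normal(μ=101, σ=17.4).

The CDF gives us P(X ≤ k).

Using the CDF:
P(X ≤ 134.72) = 0.973684

This means there's approximately a 97.4% chance that X is at most 134.72.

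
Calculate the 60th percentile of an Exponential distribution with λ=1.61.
0.5691

We have X ~ Exponential(λ=1.61).

We want to find x such that P(X ≤ x) = 0.6.

This is the 60th percentile, which means 60% of values fall below this point.

Using the inverse CDF (quantile function):
x = F⁻¹(0.6) = 0.5691

Verification: P(X ≤ 0.5691) = 0.6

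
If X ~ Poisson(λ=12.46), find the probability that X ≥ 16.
0.190744

We have X ~ Poisson(λ=12.46).

For discrete distributions, P(X ≥ 16) = 1 - P(X ≤ 15).

P(X ≤ 15) = 0.809256
P(X ≥ 16) = 1 - 0.809256 = 0.190744

So there's approximately a 19.1% chance that X is at least 16.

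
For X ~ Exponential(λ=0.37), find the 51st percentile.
1.9280

We have X ~ Exponential(λ=0.37).

We want to find x such that P(X ≤ x) = 0.51.

This is the 51st percentile, which means 51% of values fall below this point.

Using the inverse CDF (quantile function):
x = F⁻¹(0.51) = 1.9280

Verification: P(X ≤ 1.9280) = 0.51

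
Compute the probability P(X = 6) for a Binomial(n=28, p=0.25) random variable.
0.164070

We have X ~ Binomial(n=28, p=0.25).

For a Binomial distribution, the PMF gives us the probability of each outcome.

Using the PMF formula:
P(X = 6) = 0.164070

Rounded to 4 decimal places: 0.1641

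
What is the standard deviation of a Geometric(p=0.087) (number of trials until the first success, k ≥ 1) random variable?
10.9829

We have X ~ Geometric(p=0.087) (number of trials until the first success, k ≥ 1).

For a Geometric distribution with p=0.087 (number of trials until the first success, k ≥ 1):
σ = √Var(X) = 10.9829

The standard deviation is the square root of the variance.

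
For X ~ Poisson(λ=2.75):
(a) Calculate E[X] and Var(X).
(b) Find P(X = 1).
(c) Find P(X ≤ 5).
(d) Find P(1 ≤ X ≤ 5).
(a) E[X] = 2.7500, Var(X) = 2.7500
(b) P(X = 1) = 0.175802
(c) P(X ≤ 5) = 0.939165
(d) P(1 ≤ X ≤ 5) = 0.875237

We have X ~ Poisson(λ=2.75).

(a) Moments:
E[X] = 2.7500
Var(X) = 2.7500
σ = √Var(X) = 1.6583

(b) Point probability using PMF:
P(X = 1) = 0.175802

(c) Cumulative probability using CDF:
P(X ≤ 5) = F(5) = 0.939165

(d) Range probability:
P(1 ≤ X ≤ 5) = P(X ≤ 5) - P(X ≤ 0)
                   = F(5) - F(0)
                   = 0.939165 - 0.063928
                   = 0.875237

This means approximately 87.5% of outcomes fall in the interval [1, 5].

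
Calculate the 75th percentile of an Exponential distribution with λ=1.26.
1.1002

We have X ~ Exponential(λ=1.26).

We want to find x such that P(X ≤ x) = 0.75.

This is the 75th percentile, which means 75% of values fall below this point.

Using the inverse CDF (quantile function):
x = F⁻¹(0.75) = 1.1002

Verification: P(X ≤ 1.1002) = 0.75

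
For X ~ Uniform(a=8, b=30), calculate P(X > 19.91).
0.458636

We have X ~ Uniform(a=8, b=30).

P(X > 19.91) = 1 - P(X ≤ 19.91)
                = 1 - F(19.91)
                = 1 - 0.541364
                = 0.458636

So there's approximately a 45.9% chance that X exceeds 19.91.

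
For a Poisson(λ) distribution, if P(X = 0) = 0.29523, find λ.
λ = 1.2200

For a Poisson(λ) distribution, the PMF at 0 is:
P(X = 0) = λ^0 e^(-λ) / 0! = e^(-λ)

Given P(X = 0) = 0.29523:
e^(-λ) = 0.29523
-λ = ln(0.29523)
λ = -ln(0.29523) = 1.2200

Verification: e^(-1.2200) = 0.29523 ✓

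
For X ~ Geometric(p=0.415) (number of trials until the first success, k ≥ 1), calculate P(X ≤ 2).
0.657775

We have X ~ Geometric(p=0.415) (number of trials until the first success, k ≥ 1).

The CDF gives us P(X ≤ k).

Using the CDF:
P(X ≤ 2) = 0.657775

This means there's approximately a 65.8% chance that X is at most 2.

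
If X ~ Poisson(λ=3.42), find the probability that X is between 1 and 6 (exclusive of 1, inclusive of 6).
0.796115

We have X ~ Poisson(λ=3.42).

To find P(1 < X ≤ 6), we use:
P(1 < X ≤ 6) = P(X ≤ 6) - P(X ≤ 1)
                 = F(6) - F(1)
                 = 0.940704 - 0.144589
                 = 0.796115

So there's approximately a 79.6% chance that X falls in this range.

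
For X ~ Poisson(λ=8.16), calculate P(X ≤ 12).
0.928193

We have X ~ Poisson(λ=8.16).

The CDF gives us P(X ≤ k).

Using the CDF:
P(X ≤ 12) = 0.928193

This means there's approximately a 92.8% chance that X is at most 12.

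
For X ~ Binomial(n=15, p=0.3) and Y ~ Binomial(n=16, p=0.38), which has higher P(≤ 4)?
X has higher probability (P(X ≤ 4) = 0.5155 > P(Y ≤ 4) = 0.2105)

Compute P(≤ 4) for each distribution:

X ~ Binomial(n=15, p=0.3):
P(X ≤ 4) = 0.5155

Y ~ Binomial(n=16, p=0.38):
P(Y ≤ 4) = 0.2105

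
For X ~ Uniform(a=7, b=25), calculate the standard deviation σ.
5.1962

We have X ~ Uniform(a=7, b=25).

For a Uniform distribution with a=7, b=25:
σ = √Var(X) = 5.1962

The standard deviation is the square root of the variance.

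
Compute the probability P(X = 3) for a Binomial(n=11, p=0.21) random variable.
0.231824

We have X ~ Binomial(n=11, p=0.21).

For a Binomial distribution, the PMF gives us the probability of each outcome.

Using the PMF formula:
P(X = 3) = 0.231824

Rounded to 4 decimal places: 0.2318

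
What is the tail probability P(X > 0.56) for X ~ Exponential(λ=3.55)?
0.136969

We have X ~ Exponential(λ=3.55).

P(X > 0.56) = 1 - P(X ≤ 0.56)
                = 1 - F(0.56)
                = 1 - 0.863031
                = 0.136969

So there's approximately a 13.7% chance that X exceeds 0.56.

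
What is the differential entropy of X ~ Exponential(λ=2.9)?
-0.0647 nats

We have X ~ Exponential(λ=2.9).

The differential entropy measures the uncertainty or information content of the distribution.

For an Exponential distribution with λ=2.9:
h(X) = -0.0647 nats

(In bits, this would be -0.0934 bits.)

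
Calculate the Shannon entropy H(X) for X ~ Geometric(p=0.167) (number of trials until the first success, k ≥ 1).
2.7012 nats

We have X ~ Geometric(p=0.167) (number of trials until the first success, k ≥ 1).

The Shannon entropy measures the uncertainty or information content of the distribution.

For a Geometric distribution with p=0.167 (number of trials until the first success, k ≥ 1):
H(X) = 2.7012 nats

(In bits, this would be 3.8970 bits.)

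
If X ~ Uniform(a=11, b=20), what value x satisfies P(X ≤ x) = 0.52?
15.6800

We have X ~ Uniform(a=11, b=20).

We want to find x such that P(X ≤ x) = 0.52.

This is the 52nd percentile, which means 52% of values fall below this point.

Using the inverse CDF (quantile function):
x = F⁻¹(0.52) = 15.6800

Verification: P(X ≤ 15.6800) = 0.52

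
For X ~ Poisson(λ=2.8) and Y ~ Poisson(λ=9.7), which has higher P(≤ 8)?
X has higher probability (P(X ≤ 8) = 0.9976 > P(Y ≤ 8) = 0.3676)

Compute P(≤ 8) for each distribution:

X ~ Poisson(λ=2.8):
P(X ≤ 8) = 0.9976

Y ~ Poisson(λ=9.7):
P(Y ≤ 8) = 0.3676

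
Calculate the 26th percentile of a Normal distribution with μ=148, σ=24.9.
131.9807

We have X ~ Normal(μ=148, σ=24.9).

We want to find x such that P(X ≤ x) = 0.26.

This is the 26th percentile, which means 26% of values fall below this point.

Using the inverse CDF (quantile function):
x = F⁻¹(0.26) = 131.9807

Verification: P(X ≤ 131.9807) = 0.26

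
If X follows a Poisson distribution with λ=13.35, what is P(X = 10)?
0.078926

We have X ~ Poisson(λ=13.35).

For a Poisson distribution, the PMF gives us the probability of each outcome.

Using the PMF formula:
P(X = 10) = 0.078926

Rounded to 4 decimal places: 0.0789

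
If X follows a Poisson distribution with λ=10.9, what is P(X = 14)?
0.070754

We have X ~ Poisson(λ=10.9).

For a Poisson distribution, the PMF gives us the probability of each outcome.

Using the PMF formula:
P(X = 14) = 0.070754

Rounded to 4 decimal places: 0.0708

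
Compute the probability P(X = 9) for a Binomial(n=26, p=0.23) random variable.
0.066173

We have X ~ Binomial(n=26, p=0.23).

For a Binomial distribution, the PMF gives us the probability of each outcome.

Using the PMF formula:
P(X = 9) = 0.066173

Rounded to 4 decimal places: 0.0662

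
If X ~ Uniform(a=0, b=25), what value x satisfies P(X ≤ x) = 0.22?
5.5000

We have X ~ Uniform(a=0, b=25).

We want to find x such that P(X ≤ x) = 0.22.

This is the 22nd percentile, which means 22% of values fall below this point.

Using the inverse CDF (quantile function):
x = F⁻¹(0.22) = 5.5000

Verification: P(X ≤ 5.5000) = 0.22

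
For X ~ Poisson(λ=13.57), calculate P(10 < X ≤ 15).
0.505194

We have X ~ Poisson(λ=13.57).

To find P(10 < X ≤ 15), we use:
P(10 < X ≤ 15) = P(X ≤ 15) - P(X ≤ 10)
                 = F(15) - F(10)
                 = 0.711151 - 0.205957
                 = 0.505194

So there's approximately a 50.5% chance that X falls in this range.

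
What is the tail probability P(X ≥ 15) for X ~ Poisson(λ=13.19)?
0.344398

We have X ~ Poisson(λ=13.19).

For discrete distributions, P(X ≥ 15) = 1 - P(X ≤ 14).

P(X ≤ 14) = 0.655602
P(X ≥ 15) = 1 - 0.655602 = 0.344398

So there's approximately a 34.4% chance that X is at least 15.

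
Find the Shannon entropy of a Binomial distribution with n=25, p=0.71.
2.2348 nats

We have X ~ Binomial(n=25, p=0.71).

The Shannon entropy measures the uncertainty or information content of the distribution.

For a Binomial distribution with n=25, p=0.71:
H(X) = 2.2348 nats

(In bits, this would be 3.2242 bits.)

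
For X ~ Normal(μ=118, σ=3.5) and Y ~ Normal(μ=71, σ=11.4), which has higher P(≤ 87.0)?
Y has higher probability (P(Y ≤ 87.0) = 0.9198 > P(X ≤ 87.0) = 0.0000)

Compute P(≤ 87.0) for each distribution:

X ~ Normal(μ=118, σ=3.5):
P(X ≤ 87.0) = 0.0000

Y ~ Normal(μ=71, σ=11.4):
P(Y ≤ 87.0) = 0.9198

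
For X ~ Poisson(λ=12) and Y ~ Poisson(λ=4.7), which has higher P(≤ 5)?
Y has higher probability (P(Y ≤ 5) = 0.6684 > P(X ≤ 5) = 0.0203)

Compute P(≤ 5) for each distribution:

X ~ Poisson(λ=12):
P(X ≤ 5) = 0.0203

Y ~ Poisson(λ=4.7):
P(Y ≤ 5) = 0.6684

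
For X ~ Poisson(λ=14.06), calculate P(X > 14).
0.435922

We have X ~ Poisson(λ=14.06).

P(X > 14) = 1 - P(X ≤ 14)
                = 1 - F(14)
                = 1 - 0.564078
                = 0.435922

So there's approximately a 43.6% chance that X exceeds 14.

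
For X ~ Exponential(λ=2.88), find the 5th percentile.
0.0178

We have X ~ Exponential(λ=2.88).

We want to find x such that P(X ≤ x) = 0.05.

This is the 5th percentile, which means 5% of values fall below this point.

Using the inverse CDF (quantile function):
x = F⁻¹(0.05) = 0.0178

Verification: P(X ≤ 0.0178) = 0.05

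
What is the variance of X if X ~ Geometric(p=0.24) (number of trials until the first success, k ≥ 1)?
13.1944

We have X ~ Geometric(p=0.24) (number of trials until the first success, k ≥ 1).

For a Geometric distribution with p=0.24 (number of trials until the first success, k ≥ 1):
Var(X) = 13.1944

The variance measures the spread of the distribution around the mean.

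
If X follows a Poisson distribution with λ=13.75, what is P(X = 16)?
0.083306

We have X ~ Poisson(λ=13.75).

For a Poisson distribution, the PMF gives us the probability of each outcome.

Using the PMF formula:
P(X = 16) = 0.083306

Rounded to 4 decimal places: 0.0833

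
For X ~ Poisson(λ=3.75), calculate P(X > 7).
0.037621

We have X ~ Poisson(λ=3.75).

P(X > 7) = 1 - P(X ≤ 7)
                = 1 - F(7)
                = 1 - 0.962379
                = 0.037621

So there's approximately a 3.8% chance that X exceeds 7.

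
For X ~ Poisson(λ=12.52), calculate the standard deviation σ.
3.5384

We have X ~ Poisson(λ=12.52).

For a Poisson distribution with λ=12.52:
σ = √Var(X) = 3.5384

The standard deviation is the square root of the variance.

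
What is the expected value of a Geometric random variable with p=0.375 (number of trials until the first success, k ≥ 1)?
2.6667

We have X ~ Geometric(p=0.375) (number of trials until the first success, k ≥ 1).

For a Geometric distribution with p=0.375 (number of trials until the first success, k ≥ 1):
E[X] = 2.6667

This is the expected (average) value of X.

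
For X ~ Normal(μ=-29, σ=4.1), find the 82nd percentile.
-25.2470

We have X ~ Normal(μ=-29, σ=4.1).

We want to find x such that P(X ≤ x) = 0.82.

This is the 82nd percentile, which means 82% of values fall below this point.

Using the inverse CDF (quantile function):
x = F⁻¹(0.82) = -25.2470

Verification: P(X ≤ -25.2470) = 0.82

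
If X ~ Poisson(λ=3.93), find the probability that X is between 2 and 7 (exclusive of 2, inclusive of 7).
0.704385

We have X ~ Poisson(λ=3.93).

To find P(2 < X ≤ 7), we use:
P(2 < X ≤ 7) = P(X ≤ 7) - P(X ≤ 2)
                 = F(7) - F(2)
                 = 0.952925 - 0.248541
                 = 0.704385

So there's approximately a 70.4% chance that X falls in this range.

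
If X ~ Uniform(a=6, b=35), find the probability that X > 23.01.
0.413448

We have X ~ Uniform(a=6, b=35).

P(X > 23.01) = 1 - P(X ≤ 23.01)
                = 1 - F(23.01)
                = 1 - 0.586552
                = 0.413448

So there's approximately a 41.3% chance that X exceeds 23.01.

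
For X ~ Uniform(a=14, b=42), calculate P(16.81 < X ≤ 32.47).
0.559286

We have X ~ Uniform(a=14, b=42).

To find P(16.81 < X ≤ 32.47), we use:
P(16.81 < X ≤ 32.47) = P(X ≤ 32.47) - P(X ≤ 16.81)
                 = F(32.47) - F(16.81)
                 = 0.659643 - 0.100357
                 = 0.559286

So there's approximately a 55.9% chance that X falls in this range.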